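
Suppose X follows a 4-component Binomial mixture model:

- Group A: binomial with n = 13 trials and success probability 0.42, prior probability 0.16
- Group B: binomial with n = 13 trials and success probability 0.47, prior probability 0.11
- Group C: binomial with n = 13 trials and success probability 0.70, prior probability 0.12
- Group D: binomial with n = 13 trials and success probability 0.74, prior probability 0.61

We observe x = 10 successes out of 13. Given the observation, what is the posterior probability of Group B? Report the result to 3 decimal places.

P(component k | x) = π_k·f_k(x) / marginal(x), where marginal(x) = Σ_j π_j·f_j(x).
Component likelihoods at x = 10 successes out of 13:
  L_A = 0.0095311
  L_B = 0.0223961
  L_C = 0.218127
  L_D = 0.247516
Weight by the priors:
  π_A·L_A = 0.16 × 0.0095311 = 0.00152498
  π_B·L_B = 0.11 × 0.0223961 = 0.00246357
  π_C·L_C = 0.12 × 0.218127 = 0.0261753
  π_D·L_D = 0.61 × 0.247516 = 0.150985
Sum: 0.00152498 + 0.00246357 + 0.0261753 + 0.150985 = 0.181149
So the posterior for Group B is 0.00246357 / 0.181149 ≈ 0.014.

0.014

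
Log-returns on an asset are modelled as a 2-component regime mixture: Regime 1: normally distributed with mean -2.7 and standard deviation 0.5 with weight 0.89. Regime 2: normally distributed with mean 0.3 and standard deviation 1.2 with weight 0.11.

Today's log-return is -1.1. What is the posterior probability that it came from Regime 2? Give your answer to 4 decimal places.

P(component k | x) = P(Z=k)·f_k(x) / marginal(x), where marginal(x) = Σ_j P(Z=j)·f_j(x).
Component likelihoods at x = -1.1:
  p_1 = (1/(0.5·√(2π)))·exp(−(-1.1−-2.7)²/(2·0.5²)) = 0.797885·exp(-5.12000) = 0.00476818
  p_2 = (1/(1.2·√(2π)))·exp(−(-1.1−0.3)²/(2·1.2²)) = 0.332452·exp(-0.68056) = 0.168332
Unnormalised posteriors:
  P(Z=1)·p_1 = 0.89 × 0.00476818 = 0.00424368
  P(Z=2)·p_2 = 0.11 × 0.168332 = 0.0185165
Denominator: 0.00424368 + 0.0185165 = 0.0227602
Responsibility of Regime 2: 0.0185165 / 0.0227602 ≈ 0.8135

0.8135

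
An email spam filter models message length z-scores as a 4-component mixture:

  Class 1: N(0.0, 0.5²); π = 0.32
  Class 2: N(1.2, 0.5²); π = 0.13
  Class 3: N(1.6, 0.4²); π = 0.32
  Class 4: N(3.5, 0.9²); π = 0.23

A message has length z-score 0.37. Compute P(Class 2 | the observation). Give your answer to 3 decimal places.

P(component k | x) = w_k·f_k(x) / marginal(x), where marginal(x) = Σ_j w_j·f_j(x).
Evaluate each component's likelihood at the observed value:
  L_1 = (1/(0.5·√(2π)))·exp(−(0.37−0.0)²/(2·0.5²)) = 0.797885·exp(-0.27380) = 0.606779
  L_2 = (1/(0.5·√(2π)))·exp(−(0.37−1.2)²/(2·0.5²)) = 0.797885·exp(-1.37780) = 0.201173
  L_3 = (1/(0.4·√(2π)))·exp(−(0.37−1.6)²/(2·0.4²)) = 0.997356·exp(-4.72781) = 0.00882241
  L_4 = (1/(0.9·√(2π)))·exp(−(0.37−3.5)²/(2·0.9²)) = 0.443269·exp(-6.04747) = 0.00104782
Prior × likelihood for each component:
  w_1·L_1 = 0.32 × 0.606779 = 0.194169
  w_2·L_2 = 0.13 × 0.201173 = 0.0261525
  w_3·L_3 = 0.32 × 0.00882241 = 0.00282317
  w_4·L_4 = 0.23 × 0.00104782 = 0.000240998
Sum: 0.194169 + 0.0261525 + 0.00282317 + 0.000240998 = 0.223386
So the posterior for Class 2 is 0.0261525 / 0.223386 ≈ 0.117.

0.117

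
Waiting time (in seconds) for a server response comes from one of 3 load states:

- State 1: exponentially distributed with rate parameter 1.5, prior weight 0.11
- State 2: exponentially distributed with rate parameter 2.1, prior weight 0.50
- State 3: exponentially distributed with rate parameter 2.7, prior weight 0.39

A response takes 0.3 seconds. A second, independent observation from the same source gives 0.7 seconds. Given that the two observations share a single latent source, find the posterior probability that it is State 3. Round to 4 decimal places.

0.3701

The responsibility of component k is π_k f_k(x) divided by Σ_j π_j f_j(x).
Since both observations come from the same component, the likelihood for component k is f_k(x₁)·f_k(x₂).
  L_1 = [0.956442] × [0.524907] = 0.502043
  L_2 = [1.11844] × [0.482844] = 0.540033
  L_3 = [1.20112] × [0.407894] = 0.489928
Weight by the priors:
  π_1·L_1 = 0.11 × 0.502043 = 0.0552247
  π_2·L_2 = 0.50 × 0.540033 = 0.270016
  π_3·L_3 = 0.39 × 0.489928 = 0.191072
Normaliser: 0.0552247 + 0.270016 + 0.191072 = 0.516313
So the posterior for State 3 is 0.191072 / 0.516313 ≈ 0.3701.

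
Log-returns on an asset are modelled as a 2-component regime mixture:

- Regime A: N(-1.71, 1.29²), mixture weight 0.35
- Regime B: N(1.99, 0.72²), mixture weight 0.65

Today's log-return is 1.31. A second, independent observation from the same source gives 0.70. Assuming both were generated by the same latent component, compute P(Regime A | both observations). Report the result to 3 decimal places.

0.014

Apply Bayes' rule: the posterior for each component is proportional to its prior times its likelihood at x.
Since both observations come from the same component, the likelihood for component k is f_k(x₁)·f_k(x₂).
  p_A = [(1/(1.29·√(2π)))·exp(−(1.31−-1.71)²/(2·1.29²)) = 0.309258·exp(-2.74034) = 0.0199621] × [0.0540039] = 0.00107803
  p_B = [(1/(0.72·√(2π)))·exp(−(1.31−1.99)²/(2·0.72²)) = 0.554087·exp(-0.44599) = 0.354722] × [0.111306] = 0.0394828
Multiply by the mixture weights:
  π_A·p_A = 0.35 × 0.00107803 = 0.000377311
  π_B·p_B = 0.65 × 0.0394828 = 0.0256638
Sum: 0.000377311 + 0.0256638 = 0.0260411
P(Regime A | x₁,x₂) = 0.000377311 / 0.0260411 ≈ 0.014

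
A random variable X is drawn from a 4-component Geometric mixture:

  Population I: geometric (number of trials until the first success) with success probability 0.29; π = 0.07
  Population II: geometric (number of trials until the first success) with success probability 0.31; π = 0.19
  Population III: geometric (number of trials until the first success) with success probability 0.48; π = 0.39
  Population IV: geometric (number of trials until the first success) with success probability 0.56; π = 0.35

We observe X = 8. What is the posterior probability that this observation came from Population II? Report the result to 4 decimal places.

0.4994

P(component k | x) = π_k·f_k(x) / marginal(x), where marginal(x) = Σ_j π_j·f_j(x).
Component likelihoods at x = 8:
  p_I = 0.0263758
  p_II = 0.0230837
  p_III = 0.00493474
  p_IV = 0.00178796
Multiply by the mixture weights:
  π_I·p_I = 0.07 × 0.0263758 = 0.00184631
  π_II·p_II = 0.19 × 0.0230837 = 0.0043859
  π_III·p_III = 0.39 × 0.00493474 = 0.00192455
  π_IV·p_IV = 0.35 × 0.00178796 = 0.000625785
Marginal: 0.00184631 + 0.0043859 + 0.00192455 + 0.000625785 = 0.00878255
Responsibility of Population II: 0.0043859 / 0.00878255 ≈ 0.4994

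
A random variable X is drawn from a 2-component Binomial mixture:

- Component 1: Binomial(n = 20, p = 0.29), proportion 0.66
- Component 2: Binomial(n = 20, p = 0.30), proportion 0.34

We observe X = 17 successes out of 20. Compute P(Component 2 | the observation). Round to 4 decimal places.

Posterior ∝ prior × likelihood, so P(k | x) ∝ π_k f_k(x); normalise over all components.
Evaluate each component's likelihood at the observed value:
  L_1 = 2.96105e-07
  L_2 = 5.04964e-07
Multiply by the mixture weights:
  π_1·L_1 = 0.66 × 2.96105e-07 = 1.95429e-07
  π_2·L_2 = 0.34 × 5.04964e-07 = 1.71688e-07
Evidence: 1.95429e-07 + 1.71688e-07 = 3.67117e-07
So the posterior for Component 2 is 1.71688e-07 / 3.67117e-07 ≈ 0.4677.

0.4677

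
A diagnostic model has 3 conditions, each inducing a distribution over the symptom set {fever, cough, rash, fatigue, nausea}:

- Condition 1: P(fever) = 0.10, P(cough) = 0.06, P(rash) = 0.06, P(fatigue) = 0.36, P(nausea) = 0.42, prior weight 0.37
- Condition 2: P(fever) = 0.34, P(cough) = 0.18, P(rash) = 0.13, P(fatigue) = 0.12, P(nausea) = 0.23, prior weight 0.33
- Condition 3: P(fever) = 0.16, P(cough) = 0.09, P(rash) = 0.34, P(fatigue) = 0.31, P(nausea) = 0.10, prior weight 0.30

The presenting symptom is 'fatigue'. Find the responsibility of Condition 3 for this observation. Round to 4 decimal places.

Apply Bayes' rule: the posterior for each component is proportional to its prior times its likelihood at x.
Component likelihoods at x = 'fatigue':
  p_1 = P(fatigue | comp) = 0.36
  p_2 = P(fatigue | comp) = 0.12
  p_3 = P(fatigue | comp) = 0.31
Multiply by the mixture weights:
  π_1·p_1 = 0.37 × 0.36 = 0.1332
  π_2·p_2 = 0.33 × 0.12 = 0.0396
  π_3·p_3 = 0.30 × 0.31 = 0.093
Marginal: 0.1332 + 0.0396 + 0.093 = 0.2658
Responsibility of Condition 3: 0.093 / 0.2658 ≈ 0.3499

0.3499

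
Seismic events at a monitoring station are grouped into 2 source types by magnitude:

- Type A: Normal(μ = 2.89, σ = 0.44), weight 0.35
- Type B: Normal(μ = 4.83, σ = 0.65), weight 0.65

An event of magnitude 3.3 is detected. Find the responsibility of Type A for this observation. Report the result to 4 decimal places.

0.8916

P(component k | x) = π_k·f_k(x) / marginal(x), where marginal(x) = Σ_j π_j·f_j(x).
Evaluate each component's likelihood at the observed value:
  f_A = (1/(0.44·√(2π)))·exp(−(3.3−2.89)²/(2·0.44²)) = 0.906687·exp(-0.43414) = 0.58737
  f_B = (1/(0.65·√(2π)))·exp(−(3.3−4.83)²/(2·0.65²)) = 0.613757·exp(-2.77030) = 0.0384479
Unnormalised posteriors:
  π_A·f_A = 0.35 × 0.58737 = 0.205579
  π_B·f_B = 0.65 × 0.0384479 = 0.0249911
Normaliser: 0.205579 + 0.0249911 = 0.230571
P(Type A | 3.3) ≈ 0.8916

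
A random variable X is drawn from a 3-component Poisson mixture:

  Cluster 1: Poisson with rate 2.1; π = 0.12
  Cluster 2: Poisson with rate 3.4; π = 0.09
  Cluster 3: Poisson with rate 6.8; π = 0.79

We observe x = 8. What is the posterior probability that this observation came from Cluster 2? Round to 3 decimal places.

0.013

Apply Bayes' rule: the posterior for each component is proportional to its prior times its likelihood at x.
Poisson probabilities:
  p_1 = e^(−2.1)·2.1^8/8! = 0.00114872
  p_2 = e^(−3.4)·3.4^8/8! = 0.0147812
  p_3 = e^(−6.8)·6.8^8/8! = 0.126284
Multiply by the mixture weights:
  P(Z=1)·p_1 = 0.12 × 0.00114872 = 0.000137847
  P(Z=2)·p_2 = 0.09 × 0.0147812 = 0.00133031
  P(Z=3)·p_3 = 0.79 × 0.126284 = 0.0997644
Denominator: 0.000137847 + 0.00133031 + 0.0997644 = 0.101233
P(Cluster 2 | 8) = 0.00133031 / 0.101233 ≈ 0.013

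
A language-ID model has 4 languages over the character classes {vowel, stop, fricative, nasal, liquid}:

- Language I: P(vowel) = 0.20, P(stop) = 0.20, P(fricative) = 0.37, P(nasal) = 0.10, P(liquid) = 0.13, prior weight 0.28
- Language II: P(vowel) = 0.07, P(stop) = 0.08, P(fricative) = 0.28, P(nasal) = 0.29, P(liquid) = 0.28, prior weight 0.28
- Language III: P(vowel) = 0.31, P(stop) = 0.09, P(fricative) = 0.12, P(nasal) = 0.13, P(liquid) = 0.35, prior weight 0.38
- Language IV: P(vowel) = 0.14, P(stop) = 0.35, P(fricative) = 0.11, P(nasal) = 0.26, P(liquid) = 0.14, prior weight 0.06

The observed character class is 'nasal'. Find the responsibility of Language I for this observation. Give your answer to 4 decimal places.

P(component k | x) = w_k·f_k(x) / marginal(x), where marginal(x) = Σ_j w_j·f_j(x).
Component likelihoods at x = 'nasal':
  p_I = P(nasal | comp) = 0.10
  p_II = P(nasal | comp) = 0.29
  p_III = P(nasal | comp) = 0.13
  p_IV = P(nasal | comp) = 0.26
Unnormalised posteriors:
  w_I·p_I = 0.28 × 0.1 = 0.028
  w_II·p_II = 0.28 × 0.29 = 0.0812
  w_III·p_III = 0.38 × 0.13 = 0.0494
  w_IV·p_IV = 0.06 × 0.26 = 0.0156
Evidence: 0.028 + 0.0812 + 0.0494 + 0.0156 = 0.1742
P(Language I | 'nasal') = 0.028 / 0.1742 ≈ 0.1607

0.1607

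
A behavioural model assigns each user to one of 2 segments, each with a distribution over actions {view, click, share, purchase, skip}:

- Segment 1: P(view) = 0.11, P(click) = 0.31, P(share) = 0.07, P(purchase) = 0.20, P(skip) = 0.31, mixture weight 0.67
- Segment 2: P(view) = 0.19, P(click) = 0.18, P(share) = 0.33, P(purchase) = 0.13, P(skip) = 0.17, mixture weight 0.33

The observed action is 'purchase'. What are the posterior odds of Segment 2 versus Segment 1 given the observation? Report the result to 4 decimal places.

Posterior odds = (π_i f_i(x)) / (π_j f_j(x)); the normalising sum cancels.
Component likelihoods at x = 'purchase':
  L_1 = 0.2
  L_2 = 0.13
Posterior odds = (π_2·L_2) / (π_1·L_1) = (0.33·0.13) / (0.67·0.2) = 0.0429 / 0.134 ≈ 0.3201

0.3201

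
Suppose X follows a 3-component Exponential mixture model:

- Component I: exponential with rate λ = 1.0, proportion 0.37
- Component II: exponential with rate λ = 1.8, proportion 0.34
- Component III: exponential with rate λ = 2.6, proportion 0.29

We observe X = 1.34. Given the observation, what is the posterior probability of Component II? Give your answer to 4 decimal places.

By Bayes' theorem, P(k | x) = w_k f_k(x) / Σ_j w_j f_j(x).
Evaluate each component's likelihood at the observed value:
  p_I = 1.0·e^(−1.0·1.34) = 1.0·e^(−1.3400) = 0.261846
  p_II = 1.8·e^(−1.8·1.34) = 1.8·e^(−2.4120) = 0.161345
  p_III = 2.6·e^(−2.6·1.34) = 2.6·e^(−3.4840) = 0.0797795
Weight by the priors:
  w_I·p_I = 0.37 × 0.261846 = 0.0968829
  w_II·p_II = 0.34 × 0.161345 = 0.0548571
  w_III·p_III = 0.29 × 0.0797795 = 0.0231361
Normaliser: 0.0968829 + 0.0548571 + 0.0231361 = 0.174876
So the posterior for Component II is 0.0548571 / 0.174876 ≈ 0.3137.

0.3137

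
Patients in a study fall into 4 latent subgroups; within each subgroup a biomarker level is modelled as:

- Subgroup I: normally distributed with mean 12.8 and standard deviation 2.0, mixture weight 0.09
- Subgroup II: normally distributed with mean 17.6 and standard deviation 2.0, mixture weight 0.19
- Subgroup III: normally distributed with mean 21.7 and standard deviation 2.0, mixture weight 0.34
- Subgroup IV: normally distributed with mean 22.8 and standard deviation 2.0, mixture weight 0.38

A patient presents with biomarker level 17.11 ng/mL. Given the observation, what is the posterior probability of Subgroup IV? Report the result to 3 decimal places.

0.030

By Bayes' theorem, P(k | x) = w_k f_k(x) / Σ_j w_j f_j(x).
Component likelihoods at x = 17.11 ng/mL:
  L_I = (1/(2.0·√(2π)))·exp(−(17.11−12.8)²/(2·2.0²)) = 0.199471·exp(-2.32201) = 0.0195633
  L_II = (1/(2.0·√(2π)))·exp(−(17.11−17.6)²/(2·2.0²)) = 0.199471·exp(-0.03001) = 0.193573
  L_III = (1/(2.0·√(2π)))·exp(−(17.11−21.7)²/(2·2.0²)) = 0.199471·exp(-2.63351) = 0.0143272
  L_IV = (1/(2.0·√(2π)))·exp(−(17.11−22.8)²/(2·2.0²)) = 0.199471·exp(-4.04701) = 0.00348566
Weight by the priors:
  w_I·L_I = 0.09 × 0.0195633 = 0.0017607
  w_II·L_II = 0.19 × 0.193573 = 0.036779
  w_III·L_III = 0.34 × 0.0143272 = 0.00487123
  w_IV·L_IV = 0.38 × 0.00348566 = 0.00132455
Sum: 0.0017607 + 0.036779 + 0.00487123 + 0.00132455 = 0.0447354
P(Subgroup IV | the observation) = 0.00132455 / 0.0447354 ≈ 0.030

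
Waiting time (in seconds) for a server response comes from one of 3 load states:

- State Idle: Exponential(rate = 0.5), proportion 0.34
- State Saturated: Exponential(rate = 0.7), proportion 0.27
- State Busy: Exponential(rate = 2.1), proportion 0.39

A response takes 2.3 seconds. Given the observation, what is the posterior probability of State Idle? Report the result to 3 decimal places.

0.548

The responsibility of component k is π_k f_k(x) divided by Σ_j π_j f_j(x).
Evaluate each component's likelihood at the observed value:
  L_Idle = 0.158318
  L_Saturated = 0.139921
  L_Busy = 0.0167717
Unnormalised posteriors:
  π_Idle·L_Idle = 0.34 × 0.158318 = 0.0538283
  π_Saturated·L_Saturated = 0.27 × 0.139921 = 0.0377788
  π_Busy·L_Busy = 0.39 × 0.0167717 = 0.00654096
Denominator: 0.0538283 + 0.0377788 + 0.00654096 = 0.098148
Responsibility of State Idle: 0.0538283 / 0.098148 ≈ 0.548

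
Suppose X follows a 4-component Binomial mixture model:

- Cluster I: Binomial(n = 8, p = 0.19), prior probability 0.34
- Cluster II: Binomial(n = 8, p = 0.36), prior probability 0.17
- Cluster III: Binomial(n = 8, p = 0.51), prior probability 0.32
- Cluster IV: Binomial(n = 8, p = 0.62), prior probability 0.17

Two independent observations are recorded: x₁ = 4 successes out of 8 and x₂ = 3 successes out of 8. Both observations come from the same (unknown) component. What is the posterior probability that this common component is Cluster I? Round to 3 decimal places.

0.054

P(component k | x) = π_k·f_k(x) / marginal(x), where marginal(x) = Σ_j π_j·f_j(x).
Since both observations come from the same component, the likelihood for component k is f_k(x₁)·f_k(x₂).
  f_I = [C(8,4)·0.19^4·0.81^4 = 70·0.00130321·0.430467 = 0.0392692] × [0.133929] = 0.00525928
  f_II = [C(8,4)·0.36^4·0.64^4 = 70·0.0167962·0.167772 = 0.197255] × [0.28054] = 0.055338
  f_III = [C(8,4)·0.51^4·0.49^4 = 70·0.067652·0.057648 = 0.273] × [0.209835] = 0.0572851
  f_IV = [C(8,4)·0.62^4·0.38^4 = 70·0.147763·0.0208514 = 0.215675] × [0.10575] = 0.0228076
Multiply by the mixture weights:
  π_I·f_I = 0.34 × 0.00525928 = 0.00178816
  π_II·f_II = 0.17 × 0.055338 = 0.00940746
  π_III·f_III = 0.32 × 0.0572851 = 0.0183312
  π_IV·f_IV = 0.17 × 0.0228076 = 0.0038773
Marginal: 0.00178816 + 0.00940746 + 0.0183312 + 0.0038773 = 0.0334042
P(Cluster I | data) ≈ 0.054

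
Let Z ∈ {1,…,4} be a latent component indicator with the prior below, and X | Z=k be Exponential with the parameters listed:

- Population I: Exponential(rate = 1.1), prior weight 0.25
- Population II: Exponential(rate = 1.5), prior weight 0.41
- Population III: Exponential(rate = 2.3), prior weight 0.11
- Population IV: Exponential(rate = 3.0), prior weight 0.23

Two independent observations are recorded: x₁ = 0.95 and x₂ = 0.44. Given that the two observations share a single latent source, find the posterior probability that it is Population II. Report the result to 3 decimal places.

The responsibility of component k is π_k f_k(x) divided by Σ_j π_j f_j(x).
Since both observations come from the same component, the likelihood for component k is f_k(x₁)·f_k(x₂).
  L_I = [1.1·e^(−1.1·0.95) = 1.1·e^(−1.0450) = 0.386861] × [0.677945] = 0.26227
  L_II = [1.5·e^(−1.5·0.95) = 1.5·e^(−1.4250) = 0.360763] × [0.775277] = 0.279691
  L_III = [2.3·e^(−2.3·0.95) = 2.3·e^(−2.1850) = 0.258699] × [0.83603] = 0.21628
  L_IV = [3.0·e^(−3.0·0.95) = 3.0·e^(−2.8500) = 0.173533] × [0.801406] = 0.13907
Prior × likelihood for each component:
  π_I·L_I = 0.25 × 0.26227 = 0.0655676
  π_II·L_II = 0.41 × 0.279691 = 0.114673
  π_III·L_III = 0.11 × 0.21628 = 0.0237908
  π_IV·L_IV = 0.23 × 0.13907 = 0.0319862
Normaliser: 0.0655676 + 0.114673 + 0.0237908 + 0.0319862 = 0.236018
So the posterior for Population II is 0.114673 / 0.236018 ≈ 0.486.

0.486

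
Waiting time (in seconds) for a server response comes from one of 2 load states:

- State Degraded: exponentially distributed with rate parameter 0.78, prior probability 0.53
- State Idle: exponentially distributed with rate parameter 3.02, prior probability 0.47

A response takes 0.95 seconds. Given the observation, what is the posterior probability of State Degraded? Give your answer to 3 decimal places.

By Bayes' theorem, P(k | x) = π_k f_k(x) / Σ_j π_j f_j(x).
Exponential densities:
  L_Degraded = 0.78·e^(−0.78·0.95) = 0.78·e^(−0.7410) = 0.371777
  L_Idle = 3.02·e^(−3.02·0.95) = 3.02·e^(−2.8690) = 0.171402
Multiply by the mixture weights:
  π_Degraded·L_Degraded = 0.53 × 0.371777 = 0.197042
  π_Idle·L_Idle = 0.47 × 0.171402 = 0.080559
Sum: 0.197042 + 0.080559 = 0.277601
So the posterior for State Degraded is 0.197042 / 0.277601 ≈ 0.710.

0.710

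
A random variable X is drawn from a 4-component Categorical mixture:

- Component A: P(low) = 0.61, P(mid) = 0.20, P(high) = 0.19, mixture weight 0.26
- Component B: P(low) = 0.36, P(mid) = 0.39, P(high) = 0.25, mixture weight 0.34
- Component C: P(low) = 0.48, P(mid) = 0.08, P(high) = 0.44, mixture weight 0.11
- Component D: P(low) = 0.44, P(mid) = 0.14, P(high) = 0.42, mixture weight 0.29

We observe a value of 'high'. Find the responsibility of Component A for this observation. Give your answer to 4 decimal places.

0.1622

By Bayes' theorem, P(k | x) = π_k f_k(x) / Σ_j π_j f_j(x).
Evaluate each component's likelihood at the observed value:
  p_A = 0.19
  p_B = 0.25
  p_C = 0.44
  p_D = 0.42
Prior × likelihood for each component:
  π_A·p_A = 0.26 × 0.19 = 0.0494
  π_B·p_B = 0.34 × 0.25 = 0.085
  π_C·p_C = 0.11 × 0.44 = 0.0484
  π_D·p_D = 0.29 × 0.42 = 0.1218
Normaliser: 0.0494 + 0.085 + 0.0484 + 0.1218 = 0.3046
P(Component A | x) = 0.0494 / 0.3046 ≈ 0.1622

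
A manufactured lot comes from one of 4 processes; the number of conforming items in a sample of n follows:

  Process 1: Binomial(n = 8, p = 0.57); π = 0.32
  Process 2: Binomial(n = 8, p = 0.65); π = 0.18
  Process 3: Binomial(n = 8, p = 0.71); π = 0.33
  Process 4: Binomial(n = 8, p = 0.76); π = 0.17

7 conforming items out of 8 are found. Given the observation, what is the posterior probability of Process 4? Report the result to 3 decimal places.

0.292

Posterior ∝ prior × likelihood, so P(k | x) ∝ w_k f_k(x); normalise over all components.
Component likelihoods at x = 7 conforming items out of 8:
  p_1 = 0.0672485
  p_2 = 0.137262
  p_3 = 0.211007
  p_4 = 0.281188
Prior × likelihood for each component:
  w_1·p_1 = 0.32 × 0.0672485 = 0.0215195
  w_2·p_2 = 0.18 × 0.137262 = 0.0247072
  w_3·p_3 = 0.33 × 0.211007 = 0.0696322
  w_4·p_4 = 0.17 × 0.281188 = 0.0478019
Sum: 0.0215195 + 0.0247072 + 0.0696322 + 0.0478019 = 0.163661
Responsibility of Process 4: 0.0478019 / 0.163661 ≈ 0.292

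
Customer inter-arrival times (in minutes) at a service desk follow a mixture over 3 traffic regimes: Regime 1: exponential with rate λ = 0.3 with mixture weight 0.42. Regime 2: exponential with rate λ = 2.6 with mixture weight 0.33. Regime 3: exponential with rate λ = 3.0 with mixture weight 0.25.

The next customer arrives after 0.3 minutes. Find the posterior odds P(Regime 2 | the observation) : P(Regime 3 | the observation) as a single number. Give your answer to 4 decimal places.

Only the two components matter; the odds are (π_i f_i(x)) / (π_j f_j(x)).
Evaluate each component's likelihood at the observed value:
  f_1 = 0.3·e^(−0.3·0.3) = 0.3·e^(−0.0900) = 0.274179
  f_2 = 2.6·e^(−2.6·0.3) = 2.6·e^(−0.7800) = 1.19186
  f_3 = 3.0·e^(−3.0·0.3) = 3.0·e^(−0.9000) = 1.21971
Posterior odds = (π_2·f_2) / (π_3·f_3) = (0.33·1.19186) / (0.25·1.21971) = 0.393312 / 0.304927 ≈ 1.2899

1.2899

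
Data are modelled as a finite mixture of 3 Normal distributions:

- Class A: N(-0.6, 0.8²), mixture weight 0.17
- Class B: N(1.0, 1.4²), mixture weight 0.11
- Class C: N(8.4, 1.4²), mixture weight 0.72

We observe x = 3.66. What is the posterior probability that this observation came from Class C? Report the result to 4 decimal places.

The responsibility of component k is π_k f_k(x) divided by Σ_j π_j f_j(x).
Normal densities:
  p_A = (1/(0.8·√(2π)))·exp(−(3.66−-0.6)²/(2·0.8²)) = 0.498678·exp(-14.17781) = 3.47116e-07
  p_B = (1/(1.4·√(2π)))·exp(−(3.66−1.0)²/(2·1.4²)) = 0.284959·exp(-1.80500) = 0.0468684
  p_C = (1/(1.4·√(2π)))·exp(−(3.66−8.4)²/(2·1.4²)) = 0.284959·exp(-5.73153) = 0.000923868
Unnormalised posteriors:
  π_A·p_A = 0.17 × 3.47116e-07 = 5.90097e-08
  π_B·p_B = 0.11 × 0.0468684 = 0.00515553
  π_C·p_C = 0.72 × 0.000923868 = 0.000665185
Normaliser: 5.90097e-08 + 0.00515553 + 0.000665185 = 0.00582077
P(Class C | 3.66) ≈ 0.1143

0.1143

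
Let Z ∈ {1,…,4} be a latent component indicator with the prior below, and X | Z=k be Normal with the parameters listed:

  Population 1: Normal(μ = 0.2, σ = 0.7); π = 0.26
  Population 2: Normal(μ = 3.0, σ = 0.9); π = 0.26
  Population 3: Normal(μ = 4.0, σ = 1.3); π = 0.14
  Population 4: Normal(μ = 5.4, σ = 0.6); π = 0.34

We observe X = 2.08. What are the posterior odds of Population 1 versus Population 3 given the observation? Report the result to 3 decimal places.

0.279

Since P(k|x) ∝ π_k f_k(x), the posterior odds are π_i f_i(x) / (π_j f_j(x)).
Evaluate each component's likelihood at the observed value:
  f_1 = (1/(0.7·√(2π)))·exp(−(2.08−0.2)²/(2·0.7²)) = 0.569918·exp(-3.60653) = 0.0154709
  f_2 = (1/(0.9·√(2π)))·exp(−(2.08−3.0)²/(2·0.9²)) = 0.443269·exp(-0.52247) = 0.262883
  f_3 = (1/(1.3·√(2π)))·exp(−(2.08−4.0)²/(2·1.3²)) = 0.306879·exp(-1.09065) = 0.103111
  f_4 = (1/(0.6·√(2π)))·exp(−(2.08−5.4)²/(2·0.6²)) = 0.664904·exp(-15.30889) = 1.49346e-07
Odds = (0.26/0.14) × (0.0154709/0.103111) = 1.85714 × 0.150042 ≈ 0.279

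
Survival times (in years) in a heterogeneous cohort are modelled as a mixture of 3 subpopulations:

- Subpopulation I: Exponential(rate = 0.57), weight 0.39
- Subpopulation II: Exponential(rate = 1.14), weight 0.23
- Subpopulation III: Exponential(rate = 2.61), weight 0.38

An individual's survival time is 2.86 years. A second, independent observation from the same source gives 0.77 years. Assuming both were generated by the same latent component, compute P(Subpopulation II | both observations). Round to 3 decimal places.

Posterior ∝ prior × likelihood, so P(k | x) ∝ π_k f_k(x); normalise over all components.
Since both observations come from the same component, the likelihood for component k is f_k(x₁)·f_k(x₂).
  L_I = [0.57·e^(−0.57·2.86) = 0.57·e^(−1.6302) = 0.111658] × [0.367505] = 0.0410347
  L_II = [1.14·e^(−1.14·2.86) = 1.14·e^(−3.2604) = 0.0437453] × [0.473894] = 0.0207306
  L_III = [2.61·e^(−2.61·2.86) = 2.61·e^(−7.4646) = 0.00149557] × [0.349815] = 0.000523172
Weight by the priors:
  π_I·L_I = 0.39 × 0.0410347 = 0.0160035
  π_II·L_II = 0.23 × 0.0207306 = 0.00476804
  π_III·L_III = 0.38 × 0.000523172 = 0.000198806
Denominator: 0.0160035 + 0.00476804 + 0.000198806 = 0.0209704
P(Subpopulation II | x) ≈ 0.227

0.227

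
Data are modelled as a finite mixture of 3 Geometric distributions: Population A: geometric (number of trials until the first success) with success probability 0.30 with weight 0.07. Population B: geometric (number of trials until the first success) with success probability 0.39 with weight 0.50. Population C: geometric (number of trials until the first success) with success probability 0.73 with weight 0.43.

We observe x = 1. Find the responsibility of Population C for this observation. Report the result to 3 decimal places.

0.592

The responsibility of component k is P(Z=k) f_k(x) divided by Σ_j P(Z=j) f_j(x).
Geometric probabilities:
  L_A = 0.30·(1−0.30)^0 = 0.30·1 = 0.3
  L_B = 0.39·(1−0.39)^0 = 0.39·1 = 0.39
  L_C = 0.73·(1−0.73)^0 = 0.73·1 = 0.73
Weight by the priors:
  P(Z=A)·L_A = 0.07 × 0.3 = 0.021
  P(Z=B)·L_B = 0.50 × 0.39 = 0.195
  P(Z=C)·L_C = 0.43 × 0.73 = 0.3139
Denominator: 0.021 + 0.195 + 0.3139 = 0.5299
So the posterior for Population C is 0.3139 / 0.5299 ≈ 0.592.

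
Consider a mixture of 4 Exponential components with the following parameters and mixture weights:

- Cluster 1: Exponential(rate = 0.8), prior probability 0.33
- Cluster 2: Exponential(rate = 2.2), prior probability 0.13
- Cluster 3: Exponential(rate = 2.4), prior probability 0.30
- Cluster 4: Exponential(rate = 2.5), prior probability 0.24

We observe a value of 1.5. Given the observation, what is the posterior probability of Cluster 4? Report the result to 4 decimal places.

Apply Bayes' rule: the posterior for each component is proportional to its prior times its likelihood at x.
Exponential densities:
  f_1 = 0.240955
  f_2 = 0.081143
  f_3 = 0.0655769
  f_4 = 0.0587944
Prior × likelihood for each component:
  w_1·f_1 = 0.33 × 0.240955 = 0.0795153
  w_2·f_2 = 0.13 × 0.081143 = 0.0105486
  w_3·f_3 = 0.30 × 0.0655769 = 0.0196731
  w_4·f_4 = 0.24 × 0.0587944 = 0.0141106
Normaliser: 0.0795153 + 0.0105486 + 0.0196731 + 0.0141106 = 0.123848
P(Cluster 4 | the observation) ≈ 0.1139

0.1139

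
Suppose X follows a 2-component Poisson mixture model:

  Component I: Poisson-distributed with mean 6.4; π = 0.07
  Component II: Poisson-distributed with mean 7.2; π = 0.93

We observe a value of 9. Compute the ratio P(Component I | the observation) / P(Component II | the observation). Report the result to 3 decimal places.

Posterior odds = (P(Z=i) f_i(x)) / (P(Z=j) f_j(x)); the normalising sum cancels.
Component likelihoods at x = 9:
  L_I = e^(−6.4)·6.4^9/9! = 0.0824844
  L_II = e^(−7.2)·7.2^9/9! = 0.106982
Posterior odds = (P(Z=I)·L_I) / (P(Z=II)·L_II) = (0.07·0.0824844) / (0.93·0.106982) = 0.00577391 / 0.0994929 ≈ 0.058

0.058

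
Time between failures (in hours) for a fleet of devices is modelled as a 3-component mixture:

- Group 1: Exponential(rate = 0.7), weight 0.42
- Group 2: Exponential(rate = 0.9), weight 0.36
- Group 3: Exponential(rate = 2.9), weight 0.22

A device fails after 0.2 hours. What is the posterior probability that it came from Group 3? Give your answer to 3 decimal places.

0.404

Apply Bayes' rule: the posterior for each component is proportional to its prior times its likelihood at x.
Evaluate each component's likelihood at the observed value:
  p_1 = 0.608551
  p_2 = 0.751743
  p_3 = 1.62371
Weight by the priors:
  π_1·p_1 = 0.42 × 0.608551 = 0.255591
  π_2·p_2 = 0.36 × 0.751743 = 0.270628
  π_3·p_3 = 0.22 × 1.62371 = 0.357215
Denominator: 0.255591 + 0.270628 + 0.357215 = 0.883434
Responsibility of Group 3: 0.357215 / 0.883434 ≈ 0.404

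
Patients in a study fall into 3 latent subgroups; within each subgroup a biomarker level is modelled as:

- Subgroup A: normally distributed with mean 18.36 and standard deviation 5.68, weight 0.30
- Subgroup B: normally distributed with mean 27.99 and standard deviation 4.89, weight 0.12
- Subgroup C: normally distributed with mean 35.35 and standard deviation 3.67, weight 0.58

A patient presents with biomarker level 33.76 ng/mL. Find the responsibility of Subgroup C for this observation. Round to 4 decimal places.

0.9138

By Bayes' theorem, P(k | x) = P(Z=k) f_k(x) / Σ_j P(Z=j) f_j(x).
Normal densities:
  L_A = (1/(5.68·√(2π)))·exp(−(33.76−18.36)²/(2·5.68²)) = 0.070236·exp(-3.67549) = 0.00177958
  L_B = (1/(4.89·√(2π)))·exp(−(33.76−27.99)²/(2·4.89²)) = 0.081583·exp(-0.69615) = 0.0406693
  L_C = (1/(3.67·√(2π)))·exp(−(33.76−35.35)²/(2·3.67²)) = 0.108704·exp(-0.09385) = 0.0989659
Multiply by the mixture weights:
  P(Z=A)·L_A = 0.30 × 0.00177958 = 0.000533875
  P(Z=B)·L_B = 0.12 × 0.0406693 = 0.00488031
  P(Z=C)·L_C = 0.58 × 0.0989659 = 0.0574002
Normaliser: 0.000533875 + 0.00488031 + 0.0574002 = 0.0628144
P(Subgroup C | x) = 0.0574002 / 0.0628144 ≈ 0.9138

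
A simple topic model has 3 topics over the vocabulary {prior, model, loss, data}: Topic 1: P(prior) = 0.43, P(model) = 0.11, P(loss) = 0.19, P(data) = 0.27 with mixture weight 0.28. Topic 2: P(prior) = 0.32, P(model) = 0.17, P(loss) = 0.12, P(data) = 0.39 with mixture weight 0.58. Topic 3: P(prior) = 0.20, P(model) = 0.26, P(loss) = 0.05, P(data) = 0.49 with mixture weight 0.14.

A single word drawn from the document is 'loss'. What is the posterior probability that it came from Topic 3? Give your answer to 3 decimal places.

0.054

By Bayes' theorem, P(k | x) = π_k f_k(x) / Σ_j π_j f_j(x).
Categorical probabilities:
  f_1 = 0.19
  f_2 = 0.12
  f_3 = 0.05
Unnormalised posteriors:
  π_1·f_1 = 0.28 × 0.19 = 0.0532
  π_2·f_2 = 0.58 × 0.12 = 0.0696
  π_3·f_3 = 0.14 × 0.05 = 0.007
Sum: 0.0532 + 0.0696 + 0.007 = 0.1298
So the posterior for Topic 3 is 0.007 / 0.1298 ≈ 0.054.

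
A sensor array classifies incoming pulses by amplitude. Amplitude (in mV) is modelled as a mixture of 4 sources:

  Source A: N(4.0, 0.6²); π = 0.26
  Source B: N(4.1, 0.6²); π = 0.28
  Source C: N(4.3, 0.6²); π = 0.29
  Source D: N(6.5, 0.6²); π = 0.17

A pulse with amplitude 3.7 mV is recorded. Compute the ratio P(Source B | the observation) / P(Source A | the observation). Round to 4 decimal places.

0.9772

Posterior odds = (π_i f_i(x)) / (π_j f_j(x)); the normalising sum cancels.
Normal densities:
  p_A = (1/(0.6·√(2π)))·exp(−(3.7−4.0)²/(2·0.6²)) = 0.664904·exp(-0.12500) = 0.586776
  p_B = (1/(0.6·√(2π)))·exp(−(3.7−4.1)²/(2·0.6²)) = 0.664904·exp(-0.22222) = 0.532413
  p_C = (1/(0.6·√(2π)))·exp(−(3.7−4.3)²/(2·0.6²)) = 0.664904·exp(-0.50000) = 0.403285
  p_D = (1/(0.6·√(2π)))·exp(−(3.7−6.5)²/(2·0.6²)) = 0.664904·exp(-10.88889) = 1.24101e-05
Posterior odds = (π_B·p_B) / (π_A·p_A) = (0.28·0.532413) / (0.26·0.586776) = 0.149076 / 0.152562 ≈ 0.9772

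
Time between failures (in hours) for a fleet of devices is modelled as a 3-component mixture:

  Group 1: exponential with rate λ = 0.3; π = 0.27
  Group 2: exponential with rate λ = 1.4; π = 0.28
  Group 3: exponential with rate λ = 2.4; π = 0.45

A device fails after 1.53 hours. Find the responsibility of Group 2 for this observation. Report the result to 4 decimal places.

0.3692

Apply Bayes' rule: the posterior for each component is proportional to its prior times its likelihood at x.
Evaluate each component's likelihood at the observed value:
  L_1 = 0.189575
  L_2 = 0.164388
  L_3 = 0.0610214
Unnormalised posteriors:
  w_1·L_1 = 0.27 × 0.189575 = 0.0511851
  w_2·L_2 = 0.28 × 0.164388 = 0.0460285
  w_3·L_3 = 0.45 × 0.0610214 = 0.0274596
Denominator: 0.0511851 + 0.0460285 + 0.0274596 = 0.124673
Responsibility of Group 2: 0.0460285 / 0.124673 ≈ 0.3692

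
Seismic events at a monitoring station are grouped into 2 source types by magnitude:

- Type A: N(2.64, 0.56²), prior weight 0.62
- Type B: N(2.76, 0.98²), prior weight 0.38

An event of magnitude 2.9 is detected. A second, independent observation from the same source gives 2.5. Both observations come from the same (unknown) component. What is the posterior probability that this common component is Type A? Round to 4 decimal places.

0.8198

Apply Bayes' rule: the posterior for each component is proportional to its prior times its likelihood at x.
Since both observations come from the same component, the likelihood for component k is f_k(x₁)·f_k(x₂).
  L_A = [(1/(0.56·√(2π)))·exp(−(2.9−2.64)²/(2·0.56²)) = 0.712397·exp(-0.10778) = 0.639607] × [0.690479] = 0.441635
  L_B = [(1/(0.98·√(2π)))·exp(−(2.9−2.76)²/(2·0.98²)) = 0.407084·exp(-0.01020) = 0.402951] × [0.393006] = 0.158362
Multiply by the mixture weights:
  π_A·L_A = 0.62 × 0.441635 = 0.273814
  π_B·L_B = 0.38 × 0.158362 = 0.0601777
Normaliser: 0.273814 + 0.0601777 = 0.333992
So the posterior for Type A is 0.273814 / 0.333992 ≈ 0.8198.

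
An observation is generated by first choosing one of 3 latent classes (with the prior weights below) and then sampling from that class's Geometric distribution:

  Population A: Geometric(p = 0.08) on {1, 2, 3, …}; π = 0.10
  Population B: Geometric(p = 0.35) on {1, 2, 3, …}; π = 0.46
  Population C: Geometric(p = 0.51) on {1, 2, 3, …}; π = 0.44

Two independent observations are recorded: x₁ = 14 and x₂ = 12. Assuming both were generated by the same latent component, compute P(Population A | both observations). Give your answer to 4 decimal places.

0.9793

By Bayes' theorem, P(k | x) = π_k f_k(x) / Σ_j π_j f_j(x).
Since both observations come from the same component, the likelihood for component k is f_k(x₁)·f_k(x₂).
  f_A = [0.0270602] × [0.031971] = 0.000865143
  f_B = [0.00129402] × [0.00306277] = 3.9633e-06
  f_C = [4.78761e-05] × [0.000199401] = 9.54655e-09
Weight by the priors:
  π_A·f_A = 0.10 × 0.000865143 = 8.65143e-05
  π_B·f_B = 0.46 × 3.9633e-06 = 1.82312e-06
  π_C·f_C = 0.44 × 9.54655e-09 = 4.20048e-09
Denominator: 8.65143e-05 + 1.82312e-06 + 4.20048e-09 = 8.83416e-05
P(Population A | data) ≈ 0.9793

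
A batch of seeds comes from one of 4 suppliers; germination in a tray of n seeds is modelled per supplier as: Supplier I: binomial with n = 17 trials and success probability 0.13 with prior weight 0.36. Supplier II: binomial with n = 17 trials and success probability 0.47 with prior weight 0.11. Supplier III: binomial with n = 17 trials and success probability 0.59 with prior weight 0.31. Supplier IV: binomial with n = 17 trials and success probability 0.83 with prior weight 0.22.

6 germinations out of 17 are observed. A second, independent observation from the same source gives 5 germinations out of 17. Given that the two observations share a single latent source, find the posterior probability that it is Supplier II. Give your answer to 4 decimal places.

By Bayes' theorem, P(k | x) = π_k f_k(x) / Σ_j π_j f_j(x).
Since both observations come from the same component, the likelihood for component k is f_k(x₁)·f_k(x₂).
  p_I = [C(17,6)·0.13^6·0.87^11 = 12376·4.82681e-06·0.216128 = 0.0129108] × [0.0432014] = 0.000557764
  p_II = [C(17,6)·0.47^6·0.53^11 = 12376·0.0107792·0.000926904 = 0.123652] × [0.0697188] = 0.00862089
  p_III = [C(17,6)·0.59^6·0.41^11 = 12376·0.0421805·5.50329e-05 = 0.0287286] × [0.00998198] = 0.000286768
  p_IV = [C(17,6)·0.83^6·0.17^11 = 12376·0.32694·3.42719e-09 = 1.38671e-05] × [1.42013e-06] = 1.96931e-11
Prior × likelihood for each component:
  π_I·p_I = 0.36 × 0.000557764 = 0.000200795
  π_II·p_II = 0.11 × 0.00862089 = 0.000948298
  π_III·p_III = 0.31 × 0.000286768 = 8.88982e-05
  π_IV·p_IV = 0.22 × 1.96931e-11 = 4.33249e-12
Marginal: 0.000200795 + 0.000948298 + 8.88982e-05 + 4.33249e-12 = 0.00123799
P(Supplier II | x₁, x₂) ≈ 0.7660

0.7660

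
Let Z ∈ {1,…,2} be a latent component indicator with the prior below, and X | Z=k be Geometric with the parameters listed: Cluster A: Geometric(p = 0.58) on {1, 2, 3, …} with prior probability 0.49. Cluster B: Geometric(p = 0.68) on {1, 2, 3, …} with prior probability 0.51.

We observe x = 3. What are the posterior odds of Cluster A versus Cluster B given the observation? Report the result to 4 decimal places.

1.4117

The posterior odds equal the prior odds times the likelihood ratio: (π_i/π_j)·(f_i(x)/f_j(x)).
Geometric probabilities:
  p_A = 0.58·(1−0.58)^2 = 0.58·0.1764 = 0.102312
  p_B = 0.68·(1−0.68)^2 = 0.68·0.1024 = 0.069632
0.0501329 / 0.0355123 ≈ 1.4117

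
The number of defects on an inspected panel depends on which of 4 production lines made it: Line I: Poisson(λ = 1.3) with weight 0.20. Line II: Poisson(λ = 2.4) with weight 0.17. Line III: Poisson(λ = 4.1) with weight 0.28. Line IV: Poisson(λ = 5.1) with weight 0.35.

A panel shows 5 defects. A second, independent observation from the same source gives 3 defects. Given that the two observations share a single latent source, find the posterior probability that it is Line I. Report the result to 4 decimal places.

0.0088

Posterior ∝ prior × likelihood, so P(k | x) ∝ π_k f_k(x); normalise over all components.
Since both observations come from the same component, the likelihood for component k is f_k(x₁)·f_k(x₂).
  p_I = [e^(−1.3)·1.3^5/5! = 0.00843243] × [0.0997921] = 0.000841489
  p_II = [e^(−2.4)·2.4^5/5! = 0.0601961] × [0.209014] = 0.0125818
  p_III = [e^(−4.1)·4.1^5/5! = 0.160004] × [0.190368] = 0.0304596
  p_IV = [e^(−5.1)·5.1^5/5! = 0.175294] × [0.13479] = 0.0236279
Multiply by the mixture weights:
  π_I·p_I = 0.20 × 0.000841489 = 0.000168298
  π_II·p_II = 0.17 × 0.0125818 = 0.00213891
  π_III·p_III = 0.28 × 0.0304596 = 0.00852868
  π_IV·p_IV = 0.35 × 0.0236279 = 0.00826977
Denominator: 0.000168298 + 0.00213891 + 0.00852868 + 0.00826977 = 0.0191057
P(Line I | x) = 0.000168298 / 0.0191057 ≈ 0.0088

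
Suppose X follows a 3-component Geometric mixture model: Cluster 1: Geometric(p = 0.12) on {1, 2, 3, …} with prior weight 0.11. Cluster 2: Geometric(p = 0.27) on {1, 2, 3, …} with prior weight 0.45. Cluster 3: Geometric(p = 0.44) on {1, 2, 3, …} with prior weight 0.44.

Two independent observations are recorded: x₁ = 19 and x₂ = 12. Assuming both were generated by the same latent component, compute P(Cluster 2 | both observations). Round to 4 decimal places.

Apply Bayes' rule: the posterior for each component is proportional to its prior times its likelihood at x.
Since both observations come from the same component, the likelihood for component k is f_k(x₁)·f_k(x₂).
  L_1 = [0.012019] × [0.0294097] = 0.000353476
  L_2 = [0.000935783] × [0.00847062] = 7.92666e-06
  L_3 = [1.29074e-05] × [0.000747345] = 9.64624e-09
Weight by the priors:
  π_1·L_1 = 0.11 × 0.000353476 = 3.88824e-05
  π_2·L_2 = 0.45 × 7.92666e-06 = 3.567e-06
  π_3·L_3 = 0.44 × 9.64624e-09 = 4.24435e-09
Sum: 3.88824e-05 + 3.567e-06 + 4.24435e-09 = 4.24536e-05
So the posterior for Cluster 2 is 3.567e-06 / 4.24536e-05 ≈ 0.0840.

0.0840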